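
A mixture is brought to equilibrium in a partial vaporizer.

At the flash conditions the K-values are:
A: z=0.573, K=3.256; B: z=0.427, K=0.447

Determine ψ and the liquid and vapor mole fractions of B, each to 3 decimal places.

ψ = 0.847, x_B = 0.803, y_B = 0.359

Material balance + equilibrium reduce to Σ zᵢ(Kᵢ−1)/(1+ψ(Kᵢ−1)) = 0.
Feasibility: ΣzᵢKᵢ = 2.057, Σzᵢ/Kᵢ = 1.131 — both > 1, two phases present.
Binary case is linear: z₁(K₁−1)(1+ψ(K₂−1)) + z₂(K₂−1)(1+ψ(K₁−1)) = 0
⇒ ψ = [z₁(K₁−1)+z₂(K₂−1)] / [−(K₁−1)(K₂−1)] = 1.0566/1.2476 = 0.847
Compositions from xᵢ = zᵢ/(1+ψ(Kᵢ−1)), yᵢ = Kᵢxᵢ:
  A: x = 0.197, y = 0.641
  B: x = 0.803, y = 0.359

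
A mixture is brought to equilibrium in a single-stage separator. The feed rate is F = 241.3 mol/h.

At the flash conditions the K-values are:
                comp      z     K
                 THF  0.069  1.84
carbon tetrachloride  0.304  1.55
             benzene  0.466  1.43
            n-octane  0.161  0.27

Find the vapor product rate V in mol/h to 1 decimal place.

V = 199.7 mol/h

Rachford–Rice: g(β) = Σ zᵢ(Kᵢ−1)/(1+β(Kᵢ−1)) = 0.
Feasibility: ΣzᵢKᵢ = 1.308, Σzᵢ/Kᵢ = 1.156 — both > 1, two phases present.
Newton iteration, β⁰ = 0.57:
  β = 0.570: g = 0.1261, g' = -0.383 → β = 0.900
  β = 0.900: g = -0.0529, g' = -0.830 → β = 0.836
  β = 0.836: g = -0.0054, g' = -0.671 → β = 0.828
Converged at β = 0.828.
Then V = β·F = 0.8276·241.3 = 199.7 mol/h and L = F − V = 41.6 mol/h.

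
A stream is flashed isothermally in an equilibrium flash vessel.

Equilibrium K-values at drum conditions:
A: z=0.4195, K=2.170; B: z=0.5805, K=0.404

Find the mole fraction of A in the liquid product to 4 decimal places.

Let ψ = V/F and solve Σ zᵢ(Kᵢ−1)/(1+ψ(Kᵢ−1)) = 0.
g(0) = ΣzᵢKᵢ − 1 = 0.1448 and g(1) = 1 − Σzᵢ/Kᵢ = -0.6302, so a root lies in (0, 1).
Newton iteration, ψ⁰ = 0.33:
  ψ = 0.3300: g = -0.07659, g' = -0.6184 → ψ = 0.2062
  ψ = 0.2062: g = 0.00099, g' = -0.6408 → ψ = 0.2077
Converged at ψ = 0.2077.
Compositions from xᵢ = zᵢ/(1+ψ(Kᵢ−1)), yᵢ = Kᵢxᵢ:
  A: x = 0.3375, y = 0.7323
  B: x = 0.6625, y = 0.2677

x_A = 0.3375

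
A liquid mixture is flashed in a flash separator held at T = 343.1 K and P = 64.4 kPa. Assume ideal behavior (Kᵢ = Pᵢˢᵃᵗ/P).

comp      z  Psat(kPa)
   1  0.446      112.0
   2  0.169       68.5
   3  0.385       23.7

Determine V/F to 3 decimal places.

Raoult's law: Kᵢ = Pᵢˢᵃᵗ/P = Pᵢˢᵃᵗ/64.4.
  K_1 = 112.0/64.4 = 1.73913, K_2 = 68.5/64.4 = 1.06366, K_3 = 23.7/64.4 = 0.36801
Rachford–Rice: g(V/F) = Σ zᵢ(Kᵢ−1)/(1+V/F(Kᵢ−1)) = 0.
g(0) = ΣzᵢKᵢ − 1 = 0.097 and g(1) = 1 − Σzᵢ/Kᵢ = -0.461, so a root lies in (0, 1).
Newton iteration, V/F⁰ = 0.5:
  V/F = 0.500: g = -0.1046, g' = -0.459 → V/F = 0.272
  V/F = 0.272: g = -0.0089, g' = -0.394 → V/F = 0.250
Converged at V/F = 0.250.

V/F = 0.250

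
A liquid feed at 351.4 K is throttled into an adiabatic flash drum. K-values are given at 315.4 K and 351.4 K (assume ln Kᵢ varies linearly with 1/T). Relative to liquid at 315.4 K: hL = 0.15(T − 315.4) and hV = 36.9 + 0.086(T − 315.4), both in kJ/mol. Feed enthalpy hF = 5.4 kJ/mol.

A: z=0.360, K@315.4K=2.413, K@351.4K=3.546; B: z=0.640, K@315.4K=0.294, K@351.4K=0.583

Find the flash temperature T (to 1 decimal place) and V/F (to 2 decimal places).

T = 320.6 K, V/F = 0.13

Adiabatic flash: solve Rachford–Rice at each trial T, then check hF = ψ·hV(T) + (1−ψ)·hL(T).
  T = 315.4 K: K = (2.413, 0.294), RR gives ψ = 0.057, H_out = 2.102 kJ/mol
  T = 351.4 K: K = (3.546, 0.583), RR gives ψ = 0.612, H_out = 26.570 kJ/mol
  T = 333.4 K: K = (2.956, 0.422), RR gives ψ = 0.295, H_out = 13.256 kJ/mol
  T = 324.4 K: K = (2.678, 0.354), RR gives ψ = 0.176, H_out = 7.736 kJ/mol
  T = 319.9 K: K = (2.544, 0.323), RR gives ψ = 0.117, H_out = 4.967 kJ/mol
  T = 322.1 K: K = (2.609, 0.338), RR gives ψ = 0.146, H_out = 6.328 kJ/mol
Linear interpolation between T = 319.9 (H_out = 4.967) and T = 322.1 (H_out = 6.328) on hF = 5.4 gives T ≈ 320.6 K, at which ψ = 0.13.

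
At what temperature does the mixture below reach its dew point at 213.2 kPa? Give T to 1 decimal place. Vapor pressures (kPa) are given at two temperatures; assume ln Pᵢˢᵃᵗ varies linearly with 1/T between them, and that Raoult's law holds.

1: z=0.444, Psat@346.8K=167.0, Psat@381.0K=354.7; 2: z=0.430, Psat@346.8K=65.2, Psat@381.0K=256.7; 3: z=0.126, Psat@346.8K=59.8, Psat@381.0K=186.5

Dew-point temperature: Σzᵢ·P/Pᵢˢᵃᵗ(T) = 1. Interpolate ln Pᵢˢᵃᵗ = aᵢ + bᵢ/T.
  T = 346.8 K: ΣzᵢP/Pᵢˢᵃᵗ = 2.4221
  T = 381.0 K: ΣzᵢP/Pᵢˢᵃᵗ = 0.7680
  T = 363.9 K: ΣzᵢP/Pᵢˢᵃᵗ = 1.3160
  T = 372.4 K: ΣzᵢP/Pᵢˢᵃᵗ = 0.9986
  T = 368.1 K: ΣzᵢP/Pᵢˢᵃᵗ = 1.1458
  T = 370.2 K: ΣzᵢP/Pᵢˢᵃᵗ = 1.0708
Interpolating between 370.2 K and 372.4 K gives T ≈ 372.4 K.

T = 372.4 K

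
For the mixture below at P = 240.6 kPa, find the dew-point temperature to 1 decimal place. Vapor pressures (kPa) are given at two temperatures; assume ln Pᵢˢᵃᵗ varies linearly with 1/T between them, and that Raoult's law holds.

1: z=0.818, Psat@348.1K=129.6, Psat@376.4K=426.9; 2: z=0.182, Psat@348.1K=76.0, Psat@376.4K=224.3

T = 365.6 K

Dew-point temperature: Σzᵢ·P/Pᵢˢᵃᵗ(T) = 1. Interpolate ln Pᵢˢᵃᵗ = aᵢ + bᵢ/T.
  T = 348.1 K: ΣzᵢP/Pᵢˢᵃᵗ = 2.0948
  T = 376.4 K: ΣzᵢP/Pᵢˢᵃᵗ = 0.6562
  T = 362.2 K: ΣzᵢP/Pᵢˢᵃᵗ = 1.1482
  T = 369.3 K: ΣzᵢP/Pᵢˢᵃᵗ = 0.8633
  T = 365.8 K: ΣzᵢP/Pᵢˢᵃᵗ = 0.9922
  T = 364.0 K: ΣzᵢP/Pᵢˢᵃᵗ = 1.0670
Interpolating between 364.0 K and 365.8 K gives T ≈ 365.6 K.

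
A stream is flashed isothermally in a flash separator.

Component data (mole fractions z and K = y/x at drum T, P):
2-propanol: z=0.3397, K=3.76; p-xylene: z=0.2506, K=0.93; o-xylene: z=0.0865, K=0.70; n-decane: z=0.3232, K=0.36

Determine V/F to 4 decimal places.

Material balance + equilibrium reduce to Σ zᵢ(Kᵢ−1)/(1+V/F(Kᵢ−1)) = 0.
Check two-phase: ΣzᵢKᵢ = 1.6872 > 1 and Σzᵢ/Kᵢ = 1.3812 > 1, so g(0) = 0.6872 > 0 and g(1) = -0.3812 < 0.
Newton–Raphson from V/F = 0.5:
  V/F = 0.5000: g = 0.04104, g' = -0.7552 → V/F = 0.5543
  V/F = 0.5543: g = 0.00062, g' = -0.7348 → V/F = 0.5552
Converged at V/F = 0.5552.

V/F = 0.5552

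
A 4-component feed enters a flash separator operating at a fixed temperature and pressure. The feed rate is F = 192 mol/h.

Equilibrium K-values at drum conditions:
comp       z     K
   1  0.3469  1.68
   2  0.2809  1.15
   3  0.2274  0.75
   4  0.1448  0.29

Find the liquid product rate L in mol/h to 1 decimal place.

Rachford–Rice: g(β) = Σ zᵢ(Kᵢ−1)/(1+β(Kᵢ−1)) = 0.
g(0) = ΣzᵢKᵢ − 1 = 0.1184 and g(1) = 1 − Σzᵢ/Kᵢ = -0.2533, so a root lies in (0, 1).
Iterate (Newton) starting at β = 0.69:
  β = 0.6900: g = -0.07150, g' = -0.3808 → β = 0.5022
  β = 0.5022: g = -0.00977, g' = -0.2895 → β = 0.4685
  β = 0.4685: g = -0.00017, g' = -0.2799 → β = 0.4679
Converged at β = 0.4679.
Then V = β·F = 0.4679·192 = 89.8 mol/h and L = F − V = 102.2 mol/h.

L = 102.2 mol/h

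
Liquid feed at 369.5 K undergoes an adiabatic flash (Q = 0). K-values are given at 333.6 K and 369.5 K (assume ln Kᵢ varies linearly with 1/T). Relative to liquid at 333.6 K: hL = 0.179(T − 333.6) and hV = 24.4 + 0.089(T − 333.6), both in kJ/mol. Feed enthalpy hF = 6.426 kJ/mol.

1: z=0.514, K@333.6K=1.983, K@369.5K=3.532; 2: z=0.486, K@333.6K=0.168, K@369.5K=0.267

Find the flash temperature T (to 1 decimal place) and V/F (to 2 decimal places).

Adiabatic flash: solve Rachford–Rice at each trial T, then check hF = ψ·hV(T) + (1−ψ)·hL(T).
  T = 333.6 K: K = (1.983, 0.168), RR gives ψ = 0.123, H_out = 3.011 kJ/mol
  T = 369.5 K: K = (3.532, 0.267), RR gives ψ = 0.509, H_out = 17.207 kJ/mol
  T = 351.6 K: K = (2.688, 0.214), RR gives ψ = 0.366, H_out = 11.568 kJ/mol
  T = 342.6 K: K = (2.318, 0.190), RR gives ψ = 0.266, H_out = 7.889 kJ/mol
  T = 338.1 K: K = (2.146, 0.179), RR gives ψ = 0.202, H_out = 5.654 kJ/mol
  T = 340.4 K: K = (2.233, 0.185), RR gives ψ = 0.236, H_out = 6.839 kJ/mol
Linear interpolation between T = 338.1 (H_out = 5.654) and T = 340.4 (H_out = 6.839) on hF = 6.426 gives T ≈ 339.6 K, at which ψ = 0.22.

T = 339.6 K, V/F = 0.22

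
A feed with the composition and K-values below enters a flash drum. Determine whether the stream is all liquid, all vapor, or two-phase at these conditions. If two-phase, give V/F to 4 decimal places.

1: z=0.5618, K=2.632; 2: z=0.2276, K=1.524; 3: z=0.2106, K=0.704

ΣzᵢKᵢ = 1.9738; Σzᵢ/Kᵢ = 0.6619.
Since Σzᵢ/Kᵢ < 1 the mixture is above its dew point — single vapor phase.

all vapor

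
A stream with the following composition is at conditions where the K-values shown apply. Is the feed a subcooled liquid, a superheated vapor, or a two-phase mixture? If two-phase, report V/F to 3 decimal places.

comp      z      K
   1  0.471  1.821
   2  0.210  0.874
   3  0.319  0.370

two-phase, V/F = 0.387

ΣzᵢKᵢ = 1.159; Σzᵢ/Kᵢ = 1.361.
Both exceed 1, so a two-phase solution exists.
Iterate (Newton) starting at ψ = 0.5:
  ψ = 0.500: g = -0.0475, g' = -0.433 → ψ = 0.390
  ψ = 0.390: g = -0.0015, g' = -0.408 → ψ = 0.387
Converged at ψ = 0.387.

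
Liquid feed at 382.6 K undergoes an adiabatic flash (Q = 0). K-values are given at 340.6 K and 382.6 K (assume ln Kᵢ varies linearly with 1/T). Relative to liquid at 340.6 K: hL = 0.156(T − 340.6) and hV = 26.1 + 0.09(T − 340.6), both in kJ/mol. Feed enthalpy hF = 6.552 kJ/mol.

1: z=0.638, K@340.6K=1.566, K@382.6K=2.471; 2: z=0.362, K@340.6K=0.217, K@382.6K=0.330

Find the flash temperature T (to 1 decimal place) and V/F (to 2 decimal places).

T = 343.3 K, V/F = 0.24

Adiabatic flash: solve Rachford–Rice at each trial T, then check hF = ψ·hV(T) + (1−ψ)·hL(T).
  T = 340.6 K: K = (1.566, 0.217), RR gives ψ = 0.175, H_out = 4.574 kJ/mol
  T = 382.6 K: K = (2.471, 0.330), RR gives ψ = 0.706, H_out = 23.025 kJ/mol
  T = 361.6 K: K = (1.993, 0.271), RR gives ψ = 0.511, H_out = 15.895 kJ/mol
  T = 351.1 K: K = (1.773, 0.243), RR gives ψ = 0.375, H_out = 11.163 kJ/mol
  T = 345.9 K: K = (1.669, 0.230), RR gives ψ = 0.287, H_out = 8.230 kJ/mol
  T = 343.2 K: K = (1.616, 0.223), RR gives ψ = 0.234, H_out = 6.470 kJ/mol
  T = 344.5 K: K = (1.641, 0.227), RR gives ψ = 0.261, H_out = 7.341 kJ/mol
Linear interpolation between T = 343.2 (H_out = 6.470) and T = 344.5 (H_out = 7.341) on hF = 6.552 gives T ≈ 343.3 K, at which ψ = 0.24.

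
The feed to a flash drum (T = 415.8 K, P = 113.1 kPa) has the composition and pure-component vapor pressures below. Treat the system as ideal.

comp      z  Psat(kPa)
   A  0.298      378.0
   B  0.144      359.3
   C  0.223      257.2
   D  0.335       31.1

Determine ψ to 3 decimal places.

ψ = 0.738

Raoult's law: Kᵢ = Pᵢˢᵃᵗ/P = Pᵢˢᵃᵗ/113.1.
  K_A = 378.0/113.1 = 3.34218, K_B = 359.3/113.1 = 3.17683, K_C = 257.2/113.1 = 2.27409, K_D = 31.1/113.1 = 0.27498
Material balance + equilibrium reduce to Σ zᵢ(Kᵢ−1)/(1+ψ(Kᵢ−1)) = 0.
g(0) = ΣzᵢKᵢ − 1 = 1.053 and g(1) = 1 − Σzᵢ/Kᵢ = -0.451, so a root lies in (0, 1).
Newton–Raphson from ψ = 0.5:
  ψ = 0.500: g = 0.2641, g' = -1.072 → ψ = 0.746
  ψ = 0.746: g = -0.0104, g' = -1.247 → ψ = 0.738
Converged at ψ = 0.738.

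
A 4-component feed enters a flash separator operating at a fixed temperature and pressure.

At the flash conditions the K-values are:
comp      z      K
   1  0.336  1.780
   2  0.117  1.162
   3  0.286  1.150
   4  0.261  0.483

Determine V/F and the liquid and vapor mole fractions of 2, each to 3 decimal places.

V/F = 0.752, x_2 = 0.104, y_2 = 0.121

Rachford–Rice: g(V/F) = Σ zᵢ(Kᵢ−1)/(1+V/F(Kᵢ−1)) = 0.
Check two-phase: ΣzᵢKᵢ = 1.189 > 1 and Σzᵢ/Kᵢ = 1.079 > 1, so g(0) = 0.189 > 0 and g(1) = -0.079 < 0.
Iterate (Newton) starting at V/F = 0.5:
  V/F = 0.500: g = 0.0640, g' = -0.241 → V/F = 0.766
  V/F = 0.766: g = -0.0039, g' = -0.279 → V/F = 0.752
Converged at V/F = 0.752.
Compositions from xᵢ = zᵢ/(1+V/F(Kᵢ−1)), yᵢ = Kᵢxᵢ:
  1: x = 0.212, y = 0.377
  2: x = 0.104, y = 0.121
  3: x = 0.257, y = 0.296
  4: x = 0.427, y = 0.206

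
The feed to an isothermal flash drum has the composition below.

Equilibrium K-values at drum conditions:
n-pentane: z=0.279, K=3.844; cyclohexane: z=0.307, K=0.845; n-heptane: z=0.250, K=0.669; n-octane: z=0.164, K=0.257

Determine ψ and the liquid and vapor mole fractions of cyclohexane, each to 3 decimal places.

ψ = 0.474, x_cyclohexane = 0.331, y_cyclohexane = 0.280

Iterate (Newton) starting at ψ = 0.5:
  ψ = 0.500: g = -0.0170, g' = -0.662 → ψ = 0.474
Converged at ψ = 0.474.
Compositions from xᵢ = zᵢ/(1+ψ(Kᵢ−1)), yᵢ = Kᵢxᵢ:
  n-pentane: x = 0.119, y = 0.456
  cyclohexane: x = 0.331, y = 0.280
  n-heptane: x = 0.297, y = 0.198
  n-octane: x = 0.253, y = 0.065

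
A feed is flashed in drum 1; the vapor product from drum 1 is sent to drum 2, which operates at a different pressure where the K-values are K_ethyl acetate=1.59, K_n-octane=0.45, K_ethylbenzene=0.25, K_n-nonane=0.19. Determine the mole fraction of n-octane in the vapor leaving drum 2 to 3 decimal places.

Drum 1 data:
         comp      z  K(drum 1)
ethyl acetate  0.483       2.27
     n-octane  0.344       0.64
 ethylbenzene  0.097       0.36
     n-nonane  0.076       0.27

y_n-octane (drum 2) = 0.161

Drum 1:
Material balance + equilibrium reduce to Σ zᵢ(Kᵢ−1)/(1+ψ₁(Kᵢ−1)) = 0.
g(0) = ΣzᵢKᵢ − 1 = 0.372 and g(1) = 1 − Σzᵢ/Kᵢ = -0.301, so a root lies in (0, 1).
Iterate (Newton) starting at ψ₁ = 0.33:
  ψ₁ = 0.330: g = 0.1399, g' = -0.578 → ψ₁ = 0.572
  ψ₁ = 0.572: g = 0.0062, g' = -0.550 → ψ₁ = 0.583
Converged at ψ₁ = 0.583.
Drum-1 compositions:
  ethyl acetate: x = 0.277, y = 0.630
  n-octane: x = 0.435, y = 0.279
  ethylbenzene: x = 0.155, y = 0.056
  n-nonane: x = 0.132, y = 0.036
Drum-2 feed = drum-1 vapor: z₂ = (0.6299, 0.2787, 0.0557, 0.0357).
Drum 2:
Material balance + equilibrium reduce to Σ zᵢ(Kᵢ−1)/(1+ψ₂(Kᵢ−1)) = 0.
g(0) = ΣzᵢKᵢ − 1 = 0.148 and g(1) = 1 − Σzᵢ/Kᵢ = -0.426, so a root lies in (0, 1).
Iterate (Newton) starting at ψ₂ = 0.5:
  ψ₂ = 0.500: g = -0.0399, g' = -0.438 → ψ₂ = 0.409
  ψ₂ = 0.409: g = -0.0018, g' = -0.400 → ψ₂ = 0.404
Converged at ψ₂ = 0.404.
  ethyl acetate: x = 0.509, y = 0.809
  n-octane: x = 0.358, y = 0.161
  ethylbenzene: x = 0.080, y = 0.020
  n-nonane: x = 0.053, y = 0.010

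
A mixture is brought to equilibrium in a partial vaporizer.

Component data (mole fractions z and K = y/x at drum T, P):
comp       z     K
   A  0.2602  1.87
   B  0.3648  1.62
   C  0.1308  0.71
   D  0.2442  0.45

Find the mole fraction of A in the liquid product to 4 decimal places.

x_A = 0.1544

Material balance + equilibrium reduce to Σ zᵢ(Kᵢ−1)/(1+ψ(Kᵢ−1)) = 0.
Feasibility: ΣzᵢKᵢ = 1.2803, Σzᵢ/Kᵢ = 1.0912 — both > 1, two phases present.
Newton–Raphson from ψ = 0.64:
  ψ = 0.6400: g = 0.05349, g' = -0.3456 → ψ = 0.7948
  ψ = 0.7948: g = -0.00255, g' = -0.3835 → ψ = 0.7881
Converged at ψ = 0.7881.
Compositions from xᵢ = zᵢ/(1+ψ(Kᵢ−1)), yᵢ = Kᵢxᵢ:
  A: x = 0.1544, y = 0.2887
  B: x = 0.2451, y = 0.3970
  C: x = 0.1695, y = 0.1204
  D: x = 0.4310, y = 0.1940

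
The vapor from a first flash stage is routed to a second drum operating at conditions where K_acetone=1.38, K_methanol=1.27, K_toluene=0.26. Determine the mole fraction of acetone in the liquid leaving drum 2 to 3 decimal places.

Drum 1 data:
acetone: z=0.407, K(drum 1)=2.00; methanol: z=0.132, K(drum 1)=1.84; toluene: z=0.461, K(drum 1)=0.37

x_acetone (drum 2) = 0.511

Drum 1:
Rachford–Rice: g(ψ₁) = Σ zᵢ(Kᵢ−1)/(1+ψ₁(Kᵢ−1)) = 0.
g(0) = ΣzᵢKᵢ − 1 = 0.227 and g(1) = 1 − Σzᵢ/Kᵢ = -0.521, so a root lies in (0, 1).
Newton–Raphson from ψ₁ = 0.5:
  ψ₁ = 0.500: g = -0.0746, g' = -0.617 → ψ₁ = 0.379
  ψ₁ = 0.379: g = -0.0024, g' = -0.583 → ψ₁ = 0.375
Converged at ψ₁ = 0.375.
Drum-1 compositions:
  acetone: x = 0.296, y = 0.592
  methanol: x = 0.100, y = 0.185
  toluene: x = 0.604, y = 0.223
Drum-2 feed = drum-1 vapor: z₂ = (0.5920, 0.1847, 0.2233).
Drum 2:
Let ψ₂ = V/F and solve Σ zᵢ(Kᵢ−1)/(1+ψ₂(Kᵢ−1)) = 0.
g(0) = ΣzᵢKᵢ − 1 = 0.110 and g(1) = 1 − Σzᵢ/Kᵢ = -0.433, so a root lies in (0, 1).
Iterate (Newton) starting at ψ₂ = 0.5:
  ψ₂ = 0.500: g = -0.0294, g' = -0.379 → ψ₂ = 0.422
  ψ₂ = 0.422: g = -0.0019, g' = -0.333 → ψ₂ = 0.417
Converged at ψ₂ = 0.417.
  acetone: x = 0.511, y = 0.705
  methanol: x = 0.166, y = 0.211
  toluene: x = 0.323, y = 0.084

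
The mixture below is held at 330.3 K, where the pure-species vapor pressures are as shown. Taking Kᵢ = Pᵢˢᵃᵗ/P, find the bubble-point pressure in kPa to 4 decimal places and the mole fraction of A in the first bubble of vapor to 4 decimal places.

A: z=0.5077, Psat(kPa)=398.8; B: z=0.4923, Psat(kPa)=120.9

At the bubble point ψ → 0, so ΣzᵢKᵢ = 1 with Kᵢ = Pᵢˢᵃᵗ/P ⇒ P = ΣzᵢPᵢˢᵃᵗ.
P = 0.5077·398.8 + 0.4923·120.9 = 261.9898 kPa
yᵢ = zᵢPᵢˢᵃᵗ/P ⇒ y_A = 0.5077·398.8/261.9898 = 0.7728

Pbub = 261.9898 kPa, y_A = 0.7728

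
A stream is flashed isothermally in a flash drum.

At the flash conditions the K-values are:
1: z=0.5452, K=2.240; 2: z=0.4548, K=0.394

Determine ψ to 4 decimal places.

ψ = 0.5329

Material balance + equilibrium reduce to Σ zᵢ(Kᵢ−1)/(1+ψ(Kᵢ−1)) = 0.
Check two-phase: ΣzᵢKᵢ = 1.4004 > 1 and Σzᵢ/Kᵢ = 1.3977 > 1, so g(0) = 0.4004 > 0 and g(1) = -0.3977 < 0.
Binary case is linear: z₁(K₁−1)(1+ψ(K₂−1)) + z₂(K₂−1)(1+ψ(K₁−1)) = 0
⇒ ψ = [z₁(K₁−1)+z₂(K₂−1)] / [−(K₁−1)(K₂−1)] = 0.40044/0.75144 = 0.5329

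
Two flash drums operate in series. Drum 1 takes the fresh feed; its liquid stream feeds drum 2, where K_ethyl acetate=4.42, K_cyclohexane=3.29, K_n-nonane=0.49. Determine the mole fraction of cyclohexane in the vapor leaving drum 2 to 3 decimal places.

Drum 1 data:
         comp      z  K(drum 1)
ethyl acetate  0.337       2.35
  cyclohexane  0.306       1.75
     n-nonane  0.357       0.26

Drum 1:
Material balance + equilibrium reduce to Σ zᵢ(Kᵢ−1)/(1+ψ₁(Kᵢ−1)) = 0.
Check two-phase: ΣzᵢKᵢ = 1.420 > 1 and Σzᵢ/Kᵢ = 1.691 > 1, so g(0) = 0.420 > 0 and g(1) = -0.691 < 0.
Newton iteration, ψ₁⁰ = 0.33:
  ψ₁ = 0.330: g = 0.1492, g' = -0.747 → ψ₁ = 0.530
  ψ₁ = 0.530: g = -0.0050, g' = -0.826 → ψ₁ = 0.524
Converged at ψ₁ = 0.524.
Drum-1 compositions:
  ethyl acetate: x = 0.197, y = 0.464
  cyclohexane: x = 0.220, y = 0.384
  n-nonane: x = 0.583, y = 0.152
Drum-2 feed = drum-1 liquid: z₂ = (0.1974, 0.2197, 0.5829).
Drum 2:
Material balance + equilibrium reduce to Σ zᵢ(Kᵢ−1)/(1+ψ₂(Kᵢ−1)) = 0.
Feasibility: ΣzᵢKᵢ = 1.881, Σzᵢ/Kᵢ = 1.301 — both > 1, two phases present.
Newton–Raphson from ψ₂ = 0.42:
  ψ₂ = 0.420: g = 0.1553, g' = -0.934 → ψ₂ = 0.586
  ψ₂ = 0.586: g = 0.0154, g' = -0.774 → ψ₂ = 0.606
Converged at ψ₂ = 0.606.
  ethyl acetate: x = 0.064, y = 0.284
  cyclohexane: x = 0.092, y = 0.303
  n-nonane: x = 0.844, y = 0.413

y_cyclohexane (drum 2) = 0.303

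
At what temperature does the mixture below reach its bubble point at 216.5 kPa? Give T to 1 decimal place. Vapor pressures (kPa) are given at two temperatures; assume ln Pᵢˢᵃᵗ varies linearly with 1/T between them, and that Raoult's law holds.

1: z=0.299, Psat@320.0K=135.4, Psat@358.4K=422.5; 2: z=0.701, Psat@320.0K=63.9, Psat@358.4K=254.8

T = 347.2 K

Bubble-point temperature: ΣzᵢPᵢˢᵃᵗ(T) = P. Interpolate ln Pᵢˢᵃᵗ = aᵢ + bᵢ/T.
  T = 320.0 K: ΣzᵢPᵢˢᵃᵗ = 85.28 kPa
  T = 358.4 K: ΣzᵢPᵢˢᵃᵗ = 304.94 kPa
  T = 339.2 K: ΣzᵢPᵢˢᵃᵗ = 166.87 kPa
  T = 348.8 K: ΣzᵢPᵢˢᵃᵗ = 227.37 kPa
  T = 344.0 K: ΣzᵢPᵢˢᵃᵗ = 195.19 kPa
  T = 346.4 K: ΣzᵢPᵢˢᵃᵗ = 210.77 kPa
Interpolating between 346.4 K and 348.8 K gives T ≈ 347.2 K.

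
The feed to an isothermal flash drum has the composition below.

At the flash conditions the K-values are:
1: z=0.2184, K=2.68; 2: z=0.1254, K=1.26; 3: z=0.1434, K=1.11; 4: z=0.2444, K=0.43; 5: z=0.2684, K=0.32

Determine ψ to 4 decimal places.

ψ = 0.1264

Material balance + equilibrium reduce to Σ zᵢ(Kᵢ−1)/(1+ψ(Kᵢ−1)) = 0.
g(0) = ΣzᵢKᵢ − 1 = 0.0935 and g(1) = 1 − Σzᵢ/Kᵢ = -0.7173, so a root lies in (0, 1).
Newton–Raphson from ψ = 0.56:
  ψ = 0.5600: g = -0.26701, g' = -0.6667 → ψ = 0.1595
  ψ = 0.1595: g = -0.02177, g' = -0.6451 → ψ = 0.1257
  ψ = 0.1257: g = 0.00041, g' = -0.6703 → ψ = 0.1264
Converged at ψ = 0.1264.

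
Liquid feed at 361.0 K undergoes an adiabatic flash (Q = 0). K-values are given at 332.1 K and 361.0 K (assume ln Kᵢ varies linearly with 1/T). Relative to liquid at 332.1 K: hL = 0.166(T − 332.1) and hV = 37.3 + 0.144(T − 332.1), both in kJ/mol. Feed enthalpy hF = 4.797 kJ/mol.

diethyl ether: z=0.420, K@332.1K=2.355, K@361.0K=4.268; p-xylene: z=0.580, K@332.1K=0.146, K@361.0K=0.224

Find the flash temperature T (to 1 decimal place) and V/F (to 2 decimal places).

T = 335.2 K, V/F = 0.12

Adiabatic flash: solve Rachford–Rice at each trial T, then check hF = ψ·hV(T) + (1−ψ)·hL(T).
  T = 332.1 K: K = (2.355, 0.146), RR gives ψ = 0.064, H_out = 2.378 kJ/mol
  T = 361.0 K: K = (4.268, 0.224), RR gives ψ = 0.364, H_out = 18.134 kJ/mol
  T = 346.6 K: K = (3.213, 0.183), RR gives ψ = 0.252, H_out = 11.717 kJ/mol
  T = 339.4 K: K = (2.763, 0.164), RR gives ψ = 0.173, H_out = 7.647 kJ/mol
  T = 335.8 K: K = (2.556, 0.155), RR gives ψ = 0.124, H_out = 5.236 kJ/mol
  T = 334.0 K: K = (2.457, 0.151), RR gives ψ = 0.096, H_out = 3.901 kJ/mol
Linear interpolation between T = 334.0 (H_out = 3.901) and T = 335.8 (H_out = 5.236) on hF = 4.797 gives T ≈ 335.2 K, at which ψ = 0.12.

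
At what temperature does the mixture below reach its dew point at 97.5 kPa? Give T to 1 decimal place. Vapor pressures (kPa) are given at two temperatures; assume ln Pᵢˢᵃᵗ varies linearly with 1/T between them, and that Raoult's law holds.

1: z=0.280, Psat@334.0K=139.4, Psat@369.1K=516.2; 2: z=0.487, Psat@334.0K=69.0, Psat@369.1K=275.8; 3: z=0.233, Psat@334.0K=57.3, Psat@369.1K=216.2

T = 339.9 K

Dew-point temperature: Σzᵢ·P/Pᵢˢᵃᵗ(T) = 1. Interpolate ln Pᵢˢᵃᵗ = aᵢ + bᵢ/T.
  T = 334.0 K: ΣzᵢP/Pᵢˢᵃᵗ = 1.2805
  T = 369.1 K: ΣzᵢP/Pᵢˢᵃᵗ = 0.3301
  T = 351.6 K: ΣzᵢP/Pᵢˢᵃᵗ = 0.6272
  T = 342.8 K: ΣzᵢP/Pᵢˢᵃᵗ = 0.8880
  T = 338.4 K: ΣzᵢP/Pᵢˢᵃᵗ = 1.0638
  T = 340.6 K: ΣzᵢP/Pᵢˢᵃᵗ = 0.9713
Interpolating between 338.4 K and 340.6 K gives T ≈ 339.9 K.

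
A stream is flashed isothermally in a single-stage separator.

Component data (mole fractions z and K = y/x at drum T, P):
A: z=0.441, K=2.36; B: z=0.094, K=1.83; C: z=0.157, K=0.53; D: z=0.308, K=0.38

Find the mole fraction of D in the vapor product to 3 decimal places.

y_D = 0.180

Material balance + equilibrium reduce to Σ zᵢ(Kᵢ−1)/(1+ψ(Kᵢ−1)) = 0.
Feasibility: ΣzᵢKᵢ = 1.413, Σzᵢ/Kᵢ = 1.345 — both > 1, two phases present.
Newton–Raphson from ψ = 0.46:
  ψ = 0.460: g = 0.0641, g' = -0.631 → ψ = 0.562
Converged at ψ = 0.562.
Compositions from xᵢ = zᵢ/(1+ψ(Kᵢ−1)), yᵢ = Kᵢxᵢ:
  A: x = 0.250, y = 0.590
  B: x = 0.064, y = 0.117
  C: x = 0.213, y = 0.113
  D: x = 0.473, y = 0.180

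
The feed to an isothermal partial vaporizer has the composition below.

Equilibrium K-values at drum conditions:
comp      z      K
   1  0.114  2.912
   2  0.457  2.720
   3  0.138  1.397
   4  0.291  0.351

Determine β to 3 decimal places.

Rachford–Rice: g(β) = Σ zᵢ(Kᵢ−1)/(1+β(Kᵢ−1)) = 0.
Check two-phase: ΣzᵢKᵢ = 1.870 > 1 and Σzᵢ/Kᵢ = 1.135 > 1, so g(0) = 0.870 > 0 and g(1) = -0.135 < 0.
Iterate (Newton) starting at β = 0.55:
  β = 0.550: g = 0.2614, g' = -0.767 → β = 0.891
  β = 0.891: g = -0.0162, g' = -0.968 → β = 0.874
Converged at β = 0.874.

β = 0.874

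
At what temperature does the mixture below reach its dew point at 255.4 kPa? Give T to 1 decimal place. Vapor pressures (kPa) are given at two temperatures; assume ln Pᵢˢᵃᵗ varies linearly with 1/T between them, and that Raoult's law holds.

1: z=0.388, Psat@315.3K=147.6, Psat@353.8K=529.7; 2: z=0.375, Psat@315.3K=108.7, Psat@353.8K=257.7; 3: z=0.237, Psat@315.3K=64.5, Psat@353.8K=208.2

T = 347.3 K

Dew-point temperature: Σzᵢ·P/Pᵢˢᵃᵗ(T) = 1. Interpolate ln Pᵢˢᵃᵗ = aᵢ + bᵢ/T.
  T = 315.3 K: ΣzᵢP/Pᵢˢᵃᵗ = 2.4909
  T = 353.8 K: ΣzᵢP/Pᵢˢᵃᵗ = 0.8495
  T = 334.6 K: ΣzᵢP/Pᵢˢᵃᵗ = 1.4029
  T = 344.2 K: ΣzᵢP/Pᵢˢᵃᵗ = 1.0831
  T = 349.0 K: ΣzᵢP/Pᵢˢᵃᵗ = 0.9574
  T = 346.6 K: ΣzᵢP/Pᵢˢᵃᵗ = 1.0178
Interpolating between 346.6 K and 349.0 K gives T ≈ 347.3 K.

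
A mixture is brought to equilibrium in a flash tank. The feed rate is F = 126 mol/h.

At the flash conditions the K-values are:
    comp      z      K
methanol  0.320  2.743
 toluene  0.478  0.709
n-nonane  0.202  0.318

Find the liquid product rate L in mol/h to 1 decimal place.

Rachford–Rice: g(β) = Σ zᵢ(Kᵢ−1)/(1+β(Kᵢ−1)) = 0.
Check two-phase: ΣzᵢKᵢ = 1.281 > 1 and Σzᵢ/Kᵢ = 1.426 > 1, so g(0) = 0.281 > 0 and g(1) = -0.426 < 0.
Newton iteration, β⁰ = 0.5:
  β = 0.500: g = -0.0738, g' = -0.549 → β = 0.366
  β = 0.366: g = 0.0015, g' = -0.580 → β = 0.368
Converged at β = 0.368.
Then V = β·F = 0.3682·126 = 46.4 mol/h and L = F − V = 79.6 mol/h.

L = 79.6 mol/h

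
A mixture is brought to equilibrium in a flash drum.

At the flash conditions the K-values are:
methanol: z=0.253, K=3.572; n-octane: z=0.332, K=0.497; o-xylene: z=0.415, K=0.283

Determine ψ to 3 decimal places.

Rachford–Rice: g(ψ) = Σ zᵢ(Kᵢ−1)/(1+ψ(Kᵢ−1)) = 0.
Check two-phase: ΣzᵢKᵢ = 1.186 > 1 and Σzᵢ/Kᵢ = 2.205 > 1, so g(0) = 0.186 > 0 and g(1) = -1.205 < 0.
Iterate (Newton) starting at ψ = 0.5:
  ψ = 0.500: g = -0.4023, g' = -0.989 → ψ = 0.093
  ψ = 0.093: g = 0.0310, g' = -1.427 → ψ = 0.115
Converged at ψ = 0.115.

ψ = 0.115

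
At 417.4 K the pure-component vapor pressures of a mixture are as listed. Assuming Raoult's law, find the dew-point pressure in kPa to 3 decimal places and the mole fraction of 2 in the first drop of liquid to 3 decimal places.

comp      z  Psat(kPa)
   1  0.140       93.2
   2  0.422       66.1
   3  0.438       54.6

At the dew point ψ → 1, so Σzᵢ/Kᵢ = 1 with Kᵢ = Pᵢˢᵃᵗ/P ⇒ 1/P = Σzᵢ/Pᵢˢᵃᵗ.
1/P = 0.140/93.2 + 0.422/66.1 + 0.438/54.6 = 0.015908 ⇒ P = 62.860 kPa
xᵢ = zᵢP/Pᵢˢᵃᵗ ⇒ x_2 = 0.422·62.860/66.1 = 0.401

Pdew = 62.860 kPa, x_2 = 0.401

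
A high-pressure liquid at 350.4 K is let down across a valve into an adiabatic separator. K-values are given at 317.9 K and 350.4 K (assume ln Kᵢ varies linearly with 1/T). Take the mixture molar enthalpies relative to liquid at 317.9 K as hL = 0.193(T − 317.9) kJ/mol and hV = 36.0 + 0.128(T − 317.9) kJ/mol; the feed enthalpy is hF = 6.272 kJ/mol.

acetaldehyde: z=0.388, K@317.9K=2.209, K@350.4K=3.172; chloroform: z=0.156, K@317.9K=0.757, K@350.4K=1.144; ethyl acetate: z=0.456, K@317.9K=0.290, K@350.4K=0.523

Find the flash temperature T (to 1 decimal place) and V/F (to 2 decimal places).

T = 319.2 K, V/F = 0.17

Adiabatic flash: solve Rachford–Rice at each trial T, then check hF = ψ·hV(T) + (1−ψ)·hL(T).
  T = 317.9 K: K = (2.209, 0.757, 0.290), RR gives ψ = 0.143, H_out = 5.165 kJ/mol
  T = 350.4 K: K = (3.172, 1.144, 0.523), RR gives ψ = 0.754, H_out = 31.829 kJ/mol
  T = 334.1 K: K = (2.669, 0.939, 0.395), RR gives ψ = 0.421, H_out = 17.851 kJ/mol
  T = 326.0 K: K = (2.434, 0.846, 0.340), RR gives ψ = 0.283, H_out = 11.613 kJ/mol
  T = 321.9 K: K = (2.319, 0.800, 0.314), RR gives ψ = 0.214, H_out = 8.406 kJ/mol
  T = 319.9 K: K = (2.264, 0.778, 0.302), RR gives ψ = 0.179, H_out = 6.804 kJ/mol
  T = 318.9 K: K = (2.236, 0.768, 0.296), RR gives ψ = 0.161, H_out = 5.989 kJ/mol
Linear interpolation between T = 318.9 (H_out = 5.989) and T = 319.9 (H_out = 6.804) on hF = 6.272 gives T ≈ 319.2 K, at which ψ = 0.17.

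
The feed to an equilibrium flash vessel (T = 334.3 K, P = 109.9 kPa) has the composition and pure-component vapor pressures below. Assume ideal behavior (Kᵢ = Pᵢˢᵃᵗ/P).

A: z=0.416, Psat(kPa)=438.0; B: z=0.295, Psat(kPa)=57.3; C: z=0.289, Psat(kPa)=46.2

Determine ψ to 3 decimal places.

Raoult's law: Kᵢ = Pᵢˢᵃᵗ/P = Pᵢˢᵃᵗ/109.9.
  K_A = 438.0/109.9 = 3.98544, K_B = 57.3/109.9 = 0.52138, K_C = 46.2/109.9 = 0.42038
Newton iteration, ψ⁰ = 0.53:
  ψ = 0.530: g = 0.0500, g' = -0.880 → ψ = 0.587
  ψ = 0.587: g = 0.0011, g' = -0.843 → ψ = 0.588
Converged at ψ = 0.588.

ψ = 0.588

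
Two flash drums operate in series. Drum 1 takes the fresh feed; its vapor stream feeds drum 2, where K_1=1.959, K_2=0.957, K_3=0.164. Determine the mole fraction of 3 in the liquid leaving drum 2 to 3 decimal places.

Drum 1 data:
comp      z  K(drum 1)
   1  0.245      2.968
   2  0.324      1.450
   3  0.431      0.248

Drum 1:
Let ψ₁ = V/F and solve Σ zᵢ(Kᵢ−1)/(1+ψ₁(Kᵢ−1)) = 0.
g(0) = ΣzᵢKᵢ − 1 = 0.304 and g(1) = 1 − Σzᵢ/Kᵢ = -1.044, so a root lies in (0, 1).
Iterate (Newton) starting at ψ₁ = 0.59:
  ψ₁ = 0.590: g = -0.2443, g' = -1.032 → ψ₁ = 0.353
  ψ₁ = 0.353: g = -0.0311, g' = -0.831 → ψ₁ = 0.316
Converged at ψ₁ = 0.316.
Drum-1 compositions:
  1: x = 0.151, y = 0.448
  2: x = 0.284, y = 0.411
  3: x = 0.565, y = 0.140
Drum-2 feed = drum-1 vapor: z₂ = (0.4485, 0.4114, 0.1402).
Drum 2:
Iterate (Newton) starting at ψ₂ = 0.5:
  ψ₂ = 0.500: g = 0.0713, g' = -0.478 → ψ₂ = 0.649
  ψ₂ = 0.649: g = -0.0093, g' = -0.626 → ψ₂ = 0.634
Converged at ψ₂ = 0.634.
  1: x = 0.279, y = 0.546
  2: x = 0.423, y = 0.405
  3: x = 0.298, y = 0.049

x_3 (drum 2) = 0.298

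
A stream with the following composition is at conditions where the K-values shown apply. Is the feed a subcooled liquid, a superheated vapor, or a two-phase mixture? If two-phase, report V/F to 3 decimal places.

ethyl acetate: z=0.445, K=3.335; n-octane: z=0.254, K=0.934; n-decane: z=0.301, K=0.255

two-phase, V/F = 0.610

ΣzᵢKᵢ = 1.798; Σzᵢ/Kᵢ = 1.586.
Both exceed 1, so a two-phase solution exists.
Material balance + equilibrium reduce to Σ zᵢ(Kᵢ−1)/(1+ψ(Kᵢ−1)) = 0.
Iterate (Newton) starting at ψ = 0.5:
  ψ = 0.500: g = 0.1047, g' = -0.942 → ψ = 0.611
  ψ = 0.611: g = -0.0010, g' = -0.976 → ψ = 0.610
Converged at ψ = 0.610.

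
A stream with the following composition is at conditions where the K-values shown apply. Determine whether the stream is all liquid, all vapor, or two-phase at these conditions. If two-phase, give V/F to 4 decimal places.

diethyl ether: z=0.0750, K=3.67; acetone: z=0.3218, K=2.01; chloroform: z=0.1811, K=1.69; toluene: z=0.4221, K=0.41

ΣzᵢKᵢ = 1.4012; Σzᵢ/Kᵢ = 1.3172.
Both exceed 1, so a two-phase solution exists.
Newton iteration, ψ⁰ = 0.5:
  ψ = 0.5000: g = 0.04138, g' = -0.5863 → ψ = 0.5706
  ψ = 0.5706: g = -0.00021, g' = -0.5944 → ψ = 0.5702
Converged at ψ = 0.5702.

two-phase, V/F = 0.5702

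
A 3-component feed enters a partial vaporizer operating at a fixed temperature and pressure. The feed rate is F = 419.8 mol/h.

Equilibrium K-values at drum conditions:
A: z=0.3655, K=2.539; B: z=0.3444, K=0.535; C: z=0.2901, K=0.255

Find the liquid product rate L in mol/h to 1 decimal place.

Let ψ = V/F and solve Σ zᵢ(Kᵢ−1)/(1+ψ(Kᵢ−1)) = 0.
Feasibility: ΣzᵢKᵢ = 1.1862, Σzᵢ/Kᵢ = 1.9253 — both > 1, two phases present.
Newton iteration, ψ⁰ = 0.5:
  ψ = 0.5000: g = -0.23519, g' = -0.8118 → ψ = 0.2103
  ψ = 0.2103: g = -0.00881, g' = -0.8120 → ψ = 0.1994
  ψ = 0.1994: g = 0.00004, g' = -0.8194 → ψ = 0.1995
Converged at ψ = 0.1995.
Then V = ψ·F = 0.1995·419.8 = 83.7 mol/h and L = F − V = 336.1 mol/h.

L = 336.1 mol/h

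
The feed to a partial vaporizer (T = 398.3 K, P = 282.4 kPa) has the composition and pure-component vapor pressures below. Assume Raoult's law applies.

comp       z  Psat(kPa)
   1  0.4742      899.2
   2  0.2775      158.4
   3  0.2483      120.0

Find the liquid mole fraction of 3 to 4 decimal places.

Raoult's law: Kᵢ = Pᵢˢᵃᵗ/P = Pᵢˢᵃᵗ/282.4.
  K_1 = 899.2/282.4 = 3.184136, K_2 = 158.4/282.4 = 0.560907, K_3 = 120.0/282.4 = 0.424929
Material balance + equilibrium reduce to Σ zᵢ(Kᵢ−1)/(1+V/F(Kᵢ−1)) = 0.
Feasibility: ΣzᵢKᵢ = 1.7711, Σzᵢ/Kᵢ = 1.2280 — both > 1, two phases present.
Iterate (Newton) starting at V/F = 0.5:
  V/F = 0.5000: g = 0.13853, g' = -0.7665 → V/F = 0.6807
  V/F = 0.6807: g = 0.00804, g' = -0.6964 → V/F = 0.6923
Converged at V/F = 0.6923.
Compositions from xᵢ = zᵢ/(1+V/F(Kᵢ−1)), yᵢ = Kᵢxᵢ:
  1: x = 0.1888, y = 0.6011
  2: x = 0.3987, y = 0.2236
  3: x = 0.4125, y = 0.1753

x_3 = 0.4125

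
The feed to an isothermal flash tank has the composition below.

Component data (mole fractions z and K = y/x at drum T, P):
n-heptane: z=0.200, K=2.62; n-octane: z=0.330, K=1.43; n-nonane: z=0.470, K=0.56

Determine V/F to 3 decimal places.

Newton–Raphson from V/F = 0.5:
  V/F = 0.500: g = 0.0307, g' = -0.351 → V/F = 0.587
  V/F = 0.587: g = 0.0004, g' = -0.342 → V/F = 0.589
Converged at V/F = 0.589.

V/F = 0.589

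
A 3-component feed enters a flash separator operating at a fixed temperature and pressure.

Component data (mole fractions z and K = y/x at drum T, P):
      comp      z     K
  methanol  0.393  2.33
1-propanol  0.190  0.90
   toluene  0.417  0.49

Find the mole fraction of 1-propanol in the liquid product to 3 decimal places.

x_1-propanol = 0.200

Newton iteration, ψ⁰ = 0.5:
  ψ = 0.500: g = 0.0085, g' = -0.448 → ψ = 0.519
Converged at ψ = 0.519.
Compositions from xᵢ = zᵢ/(1+ψ(Kᵢ−1)), yᵢ = Kᵢxᵢ:
  methanol: x = 0.233, y = 0.542
  1-propanol: x = 0.200, y = 0.180
  toluene: x = 0.567, y = 0.278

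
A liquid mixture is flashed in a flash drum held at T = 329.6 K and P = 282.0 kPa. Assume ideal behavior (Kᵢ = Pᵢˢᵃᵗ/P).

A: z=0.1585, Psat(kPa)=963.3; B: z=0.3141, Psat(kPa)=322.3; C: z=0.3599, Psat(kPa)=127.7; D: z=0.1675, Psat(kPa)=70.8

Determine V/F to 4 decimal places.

V/F = 0.1106

Raoult's law: Kᵢ = Pᵢˢᵃᵗ/P = Pᵢˢᵃᵗ/282.0.
  K_A = 963.3/282.0 = 3.415957, K_B = 322.3/282.0 = 1.142908, K_C = 127.7/282.0 = 0.452837, K_D = 70.8/282.0 = 0.251064
Material balance + equilibrium reduce to Σ zᵢ(Kᵢ−1)/(1+V/F(Kᵢ−1)) = 0.
Feasibility: ΣzᵢKᵢ = 1.1054, Σzᵢ/Kᵢ = 1.7832 — both > 1, two phases present.
Newton iteration, V/F⁰ = 0.5:
  V/F = 0.5000: g = -0.25631, g' = -0.6397 → V/F = 0.0993
  V/F = 0.0993: g = 0.00933, g' = -0.8381 → V/F = 0.1104
  V/F = 0.1104: g = 0.00012, g' = -0.8164 → V/F = 0.1106
Converged at V/F = 0.1106.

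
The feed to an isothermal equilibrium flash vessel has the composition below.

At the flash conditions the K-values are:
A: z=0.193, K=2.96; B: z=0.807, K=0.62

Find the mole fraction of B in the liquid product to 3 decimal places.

x_B = 0.838

Material balance + equilibrium reduce to Σ zᵢ(Kᵢ−1)/(1+V/F(Kᵢ−1)) = 0.
Check two-phase: ΣzᵢKᵢ = 1.072 > 1 and Σzᵢ/Kᵢ = 1.367 > 1, so g(0) = 0.072 > 0 and g(1) = -0.367 < 0.
Binary case is linear: z₁(K₁−1)(1+V/F(K₂−1)) + z₂(K₂−1)(1+V/F(K₁−1)) = 0
⇒ V/F = [z₁(K₁−1)+z₂(K₂−1)] / [−(K₁−1)(K₂−1)] = 0.0716/0.7448 = 0.096
Compositions from xᵢ = zᵢ/(1+V/F(Kᵢ−1)), yᵢ = Kᵢxᵢ:
  A: x = 0.162, y = 0.481
  B: x = 0.838, y = 0.519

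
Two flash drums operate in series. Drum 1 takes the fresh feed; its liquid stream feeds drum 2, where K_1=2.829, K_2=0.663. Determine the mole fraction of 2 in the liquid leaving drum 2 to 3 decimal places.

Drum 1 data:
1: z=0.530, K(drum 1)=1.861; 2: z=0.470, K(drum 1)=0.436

Drum 1:
Newton–Raphson from ψ₁ = 0.32:
  ψ₁ = 0.320: g = 0.0343, g' = -0.464 → ψ₁ = 0.394
Converged at ψ₁ = 0.394.
Drum-1 compositions:
  1: x = 0.396, y = 0.737
  2: x = 0.604, y = 0.263
Drum-2 feed = drum-1 liquid: z₂ = (0.3958, 0.6042).
Drum 2:
Rachford–Rice: g(ψ₂) = Σ zᵢ(Kᵢ−1)/(1+ψ₂(Kᵢ−1)) = 0.
Feasibility: ΣzᵢKᵢ = 1.520, Σzᵢ/Kᵢ = 1.051 — both > 1, two phases present.
Binary case is linear: z₁(K₁−1)(1+ψ₂(K₂−1)) + z₂(K₂−1)(1+ψ₂(K₁−1)) = 0
⇒ ψ₂ = [z₁(K₁−1)+z₂(K₂−1)] / [−(K₁−1)(K₂−1)] = 0.5203/0.6164 = 0.844
  1: x = 0.156, y = 0.440
  2: x = 0.844, y = 0.560

x_2 (drum 2) = 0.844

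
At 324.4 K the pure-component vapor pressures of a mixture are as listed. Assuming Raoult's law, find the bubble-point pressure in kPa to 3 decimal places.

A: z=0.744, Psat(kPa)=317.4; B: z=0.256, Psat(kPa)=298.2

At the bubble point ψ → 0, so ΣzᵢKᵢ = 1 with Kᵢ = Pᵢˢᵃᵗ/P ⇒ P = ΣzᵢPᵢˢᵃᵗ.
P = 0.744·317.4 + 0.256·298.2 = 312.485 kPa

Pbub = 312.485 kPa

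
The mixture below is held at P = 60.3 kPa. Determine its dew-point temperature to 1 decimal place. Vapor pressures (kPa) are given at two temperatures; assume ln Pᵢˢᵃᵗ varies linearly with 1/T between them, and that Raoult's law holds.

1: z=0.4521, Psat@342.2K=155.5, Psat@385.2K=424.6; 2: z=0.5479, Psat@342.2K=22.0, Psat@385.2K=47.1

Dew-point temperature: Σzᵢ·P/Pᵢˢᵃᵗ(T) = 1. Interpolate ln Pᵢˢᵃᵗ = aᵢ + bᵢ/T.
  T = 342.2 K: ΣzᵢP/Pᵢˢᵃᵗ = 1.6771
  T = 385.2 K: ΣzᵢP/Pᵢˢᵃᵗ = 0.7657
  T = 363.7 K: ΣzᵢP/Pᵢˢᵃᵗ = 1.1065
  T = 374.4 K: ΣzᵢP/Pᵢˢᵃᵗ = 0.9162
  T = 369.0 K: ΣzᵢP/Pᵢˢᵃᵗ = 1.0064
  T = 371.7 K: ΣzᵢP/Pᵢˢᵃᵗ = 0.9599
Interpolating between 369.0 K and 371.7 K gives T ≈ 369.4 K.

T = 369.4 K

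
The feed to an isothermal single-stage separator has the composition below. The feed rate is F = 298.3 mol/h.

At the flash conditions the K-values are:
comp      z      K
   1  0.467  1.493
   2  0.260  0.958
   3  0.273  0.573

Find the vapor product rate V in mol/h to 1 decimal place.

V = 197.2 mol/h

Material balance + equilibrium reduce to Σ zᵢ(Kᵢ−1)/(1+V/F(Kᵢ−1)) = 0.
Feasibility: ΣzᵢKᵢ = 1.103, Σzᵢ/Kᵢ = 1.061 — both > 1, two phases present.
Newton iteration, V/F⁰ = 0.61:
  V/F = 0.610: g = 0.0082, g' = -0.159 → V/F = 0.661
Converged at V/F = 0.661.
Then V = V/F·F = 0.6610·298.3 = 197.2 mol/h and L = F − V = 101.1 mol/h.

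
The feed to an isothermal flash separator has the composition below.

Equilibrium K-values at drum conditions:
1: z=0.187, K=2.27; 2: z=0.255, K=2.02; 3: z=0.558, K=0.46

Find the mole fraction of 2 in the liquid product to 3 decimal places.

x_2 = 0.192

Material balance + equilibrium reduce to Σ zᵢ(Kᵢ−1)/(1+β(Kᵢ−1)) = 0.
Check two-phase: ΣzᵢKᵢ = 1.196 > 1 and Σzᵢ/Kᵢ = 1.422 > 1, so g(0) = 0.196 > 0 and g(1) = -0.422 < 0.
Newton iteration, β⁰ = 0.57:
  β = 0.570: g = -0.1331, g' = -0.547 → β = 0.327
  β = 0.327: g = -0.0030, g' = -0.540 → β = 0.321
Converged at β = 0.321.
Compositions from xᵢ = zᵢ/(1+β(Kᵢ−1)), yᵢ = Kᵢxᵢ:
  1: x = 0.133, y = 0.301
  2: x = 0.192, y = 0.388
  3: x = 0.675, y = 0.311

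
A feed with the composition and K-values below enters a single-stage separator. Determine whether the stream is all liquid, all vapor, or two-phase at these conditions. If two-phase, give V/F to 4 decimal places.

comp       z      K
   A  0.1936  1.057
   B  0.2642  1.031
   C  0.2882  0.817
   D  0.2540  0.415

all liquid

ΣzᵢKᵢ = 0.8179; Σzᵢ/Kᵢ = 1.4042.
Since ΣzᵢKᵢ < 1 the mixture is below its bubble point — single liquid phase.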